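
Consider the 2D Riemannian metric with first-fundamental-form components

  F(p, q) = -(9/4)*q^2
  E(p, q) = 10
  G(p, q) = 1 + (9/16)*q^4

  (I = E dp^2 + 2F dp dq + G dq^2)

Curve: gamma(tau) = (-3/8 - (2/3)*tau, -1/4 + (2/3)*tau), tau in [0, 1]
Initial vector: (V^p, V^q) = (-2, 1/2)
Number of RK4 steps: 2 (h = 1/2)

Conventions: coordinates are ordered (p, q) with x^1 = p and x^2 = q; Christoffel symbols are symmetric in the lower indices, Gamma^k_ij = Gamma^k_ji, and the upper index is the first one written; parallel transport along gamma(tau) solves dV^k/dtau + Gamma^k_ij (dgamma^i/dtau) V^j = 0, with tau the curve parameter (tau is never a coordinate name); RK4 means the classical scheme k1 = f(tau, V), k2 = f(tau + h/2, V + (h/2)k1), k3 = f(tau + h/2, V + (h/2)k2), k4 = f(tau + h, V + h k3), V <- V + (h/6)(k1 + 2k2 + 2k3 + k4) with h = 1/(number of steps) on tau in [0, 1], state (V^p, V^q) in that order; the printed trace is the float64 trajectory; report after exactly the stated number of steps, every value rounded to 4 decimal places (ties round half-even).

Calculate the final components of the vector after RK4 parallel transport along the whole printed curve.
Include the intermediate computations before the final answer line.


gamma'(tau) = (-2/3, 2/3); f(tau, V)^k = -Gamma^k_ij(gamma(tau)) gamma'^i(tau) V^j; h = 1/2; intermediate values shown to 6 dp
curve data and Christoffel symbols at the stage parameters:
  tau = 0.000000: gamma = (-0.375000, -0.250000), gamma' = (-0.666667, 0.666667); Gamma_ppp = 0.000000, Gamma_ppq = 0.000000, Gamma_pqq = 0.112475, Gamma_qpp = 0.000000, Gamma_qpq = 0.000000, Gamma_qqq = -0.001757
  tau = 0.250000: gamma = (-0.541667, -0.083333), gamma' = (-0.666667, 0.666667); Gamma_ppp = 0.000000, Gamma_ppq = 0.000000, Gamma_pqq = 0.037500, Gamma_qpp = 0.000000, Gamma_qpq = 0.000000, Gamma_qqq = -0.000065
  tau = 0.500000: gamma = (-0.708333, 0.083333), gamma' = (-0.666667, 0.666667); Gamma_ppp = 0.000000, Gamma_ppq = 0.000000, Gamma_pqq = -0.037500, Gamma_qpp = 0.000000, Gamma_qpq = 0.000000, Gamma_qqq = 0.000065
  tau = 0.750000: gamma = (-0.875000, 0.250000), gamma' = (-0.666667, 0.666667); Gamma_ppp = 0.000000, Gamma_ppq = 0.000000, Gamma_pqq = -0.112475, Gamma_qpp = 0.000000, Gamma_qpq = 0.000000, Gamma_qqq = 0.001757
  tau = 1.000000: gamma = (-1.041667, 0.416667), gamma' = (-0.666667, 0.666667); Gamma_ppp = 0.000000, Gamma_ppq = 0.000000, Gamma_pqq = -0.187183, Gamma_qpp = 0.000000, Gamma_qpq = 0.000000, Gamma_qqq = 0.008124
step 0: V^p = -2.0000, V^q = 0.5000
step 1: k1 = (-0.037492, 0.000586), k2 = (-0.012504, 0.000022), k3 = (-0.012500, 0.000022), k4 = (0.012500, -0.000022); V <- V + (h/6)(k1 + 2k2 + 2k3 + k4): V^p = -2.0062, V^q = 0.5001
step 2: k1 = (0.012501, -0.000022), k2 = (0.037495, -0.000586), k3 = (0.037485, -0.000586), k4 = (0.062364, -0.002707); V <- V + (h/6)(k1 + 2k2 + 2k3 + k4): V^p = -1.9875, V^q = 0.4996

Answer: V^p = -1.9875, V^q = 0.4996


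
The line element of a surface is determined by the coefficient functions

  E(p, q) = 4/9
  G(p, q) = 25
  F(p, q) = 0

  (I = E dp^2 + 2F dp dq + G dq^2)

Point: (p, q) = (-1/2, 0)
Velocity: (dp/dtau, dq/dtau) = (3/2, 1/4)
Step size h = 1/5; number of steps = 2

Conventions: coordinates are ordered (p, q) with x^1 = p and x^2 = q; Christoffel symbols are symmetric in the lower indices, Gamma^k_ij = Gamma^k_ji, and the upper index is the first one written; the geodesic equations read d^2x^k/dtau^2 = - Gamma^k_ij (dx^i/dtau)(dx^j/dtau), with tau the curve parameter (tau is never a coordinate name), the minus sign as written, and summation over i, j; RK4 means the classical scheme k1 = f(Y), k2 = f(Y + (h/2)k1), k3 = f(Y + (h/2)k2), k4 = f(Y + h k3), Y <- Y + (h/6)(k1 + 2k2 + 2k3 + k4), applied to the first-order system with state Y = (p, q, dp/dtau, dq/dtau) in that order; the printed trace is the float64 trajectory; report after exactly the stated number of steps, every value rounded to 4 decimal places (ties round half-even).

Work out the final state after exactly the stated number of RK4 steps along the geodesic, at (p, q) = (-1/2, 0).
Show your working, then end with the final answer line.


f(Y) = (dp/dtau, dq/dtau, -Gamma^p_ij Y'^i Y'^j, -Gamma^q_ij Y'^i Y'^j) with the Gammas evaluated at the stage position; h = 0.200000; intermediate values shown to 6 dp
step 0: p = -0.5000, q = 0.0000, dp/dtau = 1.5000, dq/dtau = 0.2500
step 1:
  k1: at (p, q) = (-0.500000, 0.000000), (dp/dtau, dq/dtau) = (1.500000, 0.250000); Gamma_ppp = 0.000000, Gamma_ppq = 0.000000, Gamma_pqq = 0.000000, Gamma_qpp = 0.000000, Gamma_qpq = 0.000000, Gamma_qqq = 0.000000; k1 = (1.500000, 0.250000, 0.000000, 0.000000)
  k2: at (p, q) = (-0.350000, 0.025000), (dp/dtau, dq/dtau) = (1.500000, 0.250000); Gamma_ppp = 0.000000, Gamma_ppq = 0.000000, Gamma_pqq = 0.000000, Gamma_qpp = 0.000000, Gamma_qpq = 0.000000, Gamma_qqq = 0.000000; k2 = (1.500000, 0.250000, 0.000000, 0.000000)
  k3: at (p, q) = (-0.350000, 0.025000), (dp/dtau, dq/dtau) = (1.500000, 0.250000); Gamma_ppp = 0.000000, Gamma_ppq = 0.000000, Gamma_pqq = 0.000000, Gamma_qpp = 0.000000, Gamma_qpq = 0.000000, Gamma_qqq = 0.000000; k3 = (1.500000, 0.250000, 0.000000, 0.000000)
  k4: at (p, q) = (-0.200000, 0.050000), (dp/dtau, dq/dtau) = (1.500000, 0.250000); Gamma_ppp = 0.000000, Gamma_ppq = 0.000000, Gamma_pqq = 0.000000, Gamma_qpp = 0.000000, Gamma_qpq = 0.000000, Gamma_qqq = 0.000000; k4 = (1.500000, 0.250000, 0.000000, 0.000000)
  Y <- Y + (h/6)(k1 + 2k2 + 2k3 + k4): p = -0.2000, q = 0.0500, dp/dtau = 1.5000, dq/dtau = 0.2500
step 2:
  k1: at (p, q) = (-0.200000, 0.050000), (dp/dtau, dq/dtau) = (1.500000, 0.250000); Gamma_ppp = 0.000000, Gamma_ppq = 0.000000, Gamma_pqq = 0.000000, Gamma_qpp = 0.000000, Gamma_qpq = 0.000000, Gamma_qqq = 0.000000; k1 = (1.500000, 0.250000, 0.000000, 0.000000)
  k2: at (p, q) = (-0.050000, 0.075000), (dp/dtau, dq/dtau) = (1.500000, 0.250000); Gamma_ppp = 0.000000, Gamma_ppq = 0.000000, Gamma_pqq = 0.000000, Gamma_qpp = 0.000000, Gamma_qpq = 0.000000, Gamma_qqq = 0.000000; k2 = (1.500000, 0.250000, 0.000000, 0.000000)
  k3: at (p, q) = (-0.050000, 0.075000), (dp/dtau, dq/dtau) = (1.500000, 0.250000); Gamma_ppp = 0.000000, Gamma_ppq = 0.000000, Gamma_pqq = 0.000000, Gamma_qpp = 0.000000, Gamma_qpq = 0.000000, Gamma_qqq = 0.000000; k3 = (1.500000, 0.250000, 0.000000, 0.000000)
  k4: at (p, q) = (0.100000, 0.100000), (dp/dtau, dq/dtau) = (1.500000, 0.250000); Gamma_ppp = 0.000000, Gamma_ppq = 0.000000, Gamma_pqq = 0.000000, Gamma_qpp = 0.000000, Gamma_qpq = 0.000000, Gamma_qqq = 0.000000; k4 = (1.500000, 0.250000, 0.000000, 0.000000)
  Y <- Y + (h/6)(k1 + 2k2 + 2k3 + k4): p = 0.1000, q = 0.1000, dp/dtau = 1.5000, dq/dtau = 0.2500

Answer: p = 0.1000, q = 0.1000, dp/dtau = 1.5000, dq/dtau = 0.2500


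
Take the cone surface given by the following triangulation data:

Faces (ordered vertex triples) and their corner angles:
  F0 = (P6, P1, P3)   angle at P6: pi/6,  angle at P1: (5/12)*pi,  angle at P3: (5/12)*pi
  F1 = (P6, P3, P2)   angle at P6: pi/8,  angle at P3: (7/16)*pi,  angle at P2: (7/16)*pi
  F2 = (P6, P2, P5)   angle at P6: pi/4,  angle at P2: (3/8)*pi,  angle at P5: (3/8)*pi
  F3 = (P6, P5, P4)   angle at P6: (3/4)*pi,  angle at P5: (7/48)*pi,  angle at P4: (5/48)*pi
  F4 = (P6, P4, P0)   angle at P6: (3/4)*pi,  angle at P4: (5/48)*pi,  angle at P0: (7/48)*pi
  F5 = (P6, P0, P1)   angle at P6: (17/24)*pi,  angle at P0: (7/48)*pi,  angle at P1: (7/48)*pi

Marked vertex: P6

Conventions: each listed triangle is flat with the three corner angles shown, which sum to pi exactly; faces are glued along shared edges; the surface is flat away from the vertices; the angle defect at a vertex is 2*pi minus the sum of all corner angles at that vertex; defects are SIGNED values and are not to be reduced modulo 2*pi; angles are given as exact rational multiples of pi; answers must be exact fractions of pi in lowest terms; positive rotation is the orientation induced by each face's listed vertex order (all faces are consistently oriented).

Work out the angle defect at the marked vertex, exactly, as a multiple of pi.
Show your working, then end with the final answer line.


Sum of corner angles at P6: (11/4)*pi
defect = 2*pi - (11/4)*pi

Answer: defect(P6) = (-3/4)*pi


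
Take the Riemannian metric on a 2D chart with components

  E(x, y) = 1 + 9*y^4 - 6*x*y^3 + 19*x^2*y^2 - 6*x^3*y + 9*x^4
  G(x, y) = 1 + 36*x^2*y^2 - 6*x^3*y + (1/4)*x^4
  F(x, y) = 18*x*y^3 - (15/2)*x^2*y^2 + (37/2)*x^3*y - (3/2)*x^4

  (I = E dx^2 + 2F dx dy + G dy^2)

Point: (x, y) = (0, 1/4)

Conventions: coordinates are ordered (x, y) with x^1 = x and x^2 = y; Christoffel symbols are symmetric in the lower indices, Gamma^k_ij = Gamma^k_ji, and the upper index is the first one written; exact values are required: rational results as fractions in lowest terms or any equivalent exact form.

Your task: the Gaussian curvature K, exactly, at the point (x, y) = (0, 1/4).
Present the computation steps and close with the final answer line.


E = 265/256, F = 0, G = 1, EG - F^2 = 265/256 at the point
E_x = -3/32, E_y = 9/16, F_x = 9/32, F_y = 0, G_x = 0, G_y = 0
E_yy = 27/4, F_xy = 27/8, G_xx = 9/2
Apply the Brioschi formula K = (det M1 - det M2)/(EG - F^2)^2 over the derivative matrices of E, F, G.
M1 = [[-E_yy/2 + F_xy - G_xx/2, E_x/2, F_x - E_y/2], [F_y - G_x/2, E, F], [G_y/2, F, G]] = [[-9/4, -3/64, 0], [0, 265/256, 0], [0, 0, 1]]; det M1 = -2385/1024
M2 = [[0, E_y/2, G_x/2], [E_y/2, E, F], [G_x/2, F, G]] = [[0, 9/32, 0], [9/32, 265/256, 0], [0, 0, 1]]; det M2 = -81/1024
det M1 - det M2 = -9/4; K = -9/4 / (265/256)^2 = -147456/70225

Answer: K = -147456/70225


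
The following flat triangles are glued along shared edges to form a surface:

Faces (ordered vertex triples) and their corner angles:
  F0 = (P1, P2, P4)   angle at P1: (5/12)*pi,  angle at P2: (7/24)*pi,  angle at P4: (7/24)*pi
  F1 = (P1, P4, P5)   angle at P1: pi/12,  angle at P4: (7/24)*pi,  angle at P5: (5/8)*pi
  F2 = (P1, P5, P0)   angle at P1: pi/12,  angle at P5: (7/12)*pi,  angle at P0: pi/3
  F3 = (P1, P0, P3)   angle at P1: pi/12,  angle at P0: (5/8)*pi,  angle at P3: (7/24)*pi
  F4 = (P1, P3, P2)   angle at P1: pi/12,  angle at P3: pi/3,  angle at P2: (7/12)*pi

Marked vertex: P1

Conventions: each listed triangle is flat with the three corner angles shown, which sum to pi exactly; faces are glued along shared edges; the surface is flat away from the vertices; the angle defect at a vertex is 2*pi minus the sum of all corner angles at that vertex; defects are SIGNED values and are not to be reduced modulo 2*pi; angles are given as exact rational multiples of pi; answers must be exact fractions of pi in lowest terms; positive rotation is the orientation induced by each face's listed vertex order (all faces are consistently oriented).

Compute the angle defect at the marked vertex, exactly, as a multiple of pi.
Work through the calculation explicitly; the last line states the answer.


Sum of corner angles at P1: (3/4)*pi
defect = 2*pi - (3/4)*pi

Answer: defect(P1) = (5/4)*pi


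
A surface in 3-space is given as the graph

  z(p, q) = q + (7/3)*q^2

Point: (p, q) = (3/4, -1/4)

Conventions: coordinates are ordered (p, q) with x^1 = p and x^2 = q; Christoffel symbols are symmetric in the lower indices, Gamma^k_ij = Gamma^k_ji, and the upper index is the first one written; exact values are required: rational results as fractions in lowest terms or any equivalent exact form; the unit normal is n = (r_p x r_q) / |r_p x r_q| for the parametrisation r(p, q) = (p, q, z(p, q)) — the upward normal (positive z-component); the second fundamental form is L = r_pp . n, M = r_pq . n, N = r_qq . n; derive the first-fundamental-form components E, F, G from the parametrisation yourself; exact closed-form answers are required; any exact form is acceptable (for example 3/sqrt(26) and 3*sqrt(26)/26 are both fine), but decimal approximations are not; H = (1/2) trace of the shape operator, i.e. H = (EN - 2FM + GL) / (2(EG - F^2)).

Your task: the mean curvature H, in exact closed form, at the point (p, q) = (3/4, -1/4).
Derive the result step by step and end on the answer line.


z_p = 0, z_q = -1/6, z_pp = 0, z_pq = 0, z_qq = 14/3
E = 1, F = 0, G = 37/36; answer radicand W^2 = 37/36
unnormalised second-form numerators: l = 0, m = 0, n = 14/3; L = l/sqrt(37/36), and similarly M = m/sqrt(W^2), N = n/sqrt(W^2)
H = (E*n - 2*F*m + G*l) / (2*(EG - F^2)*sqrt(W^2)); E*n - 2*F*m + G*l = 14/3, EG - F^2 = 37/36, so H = (84/37)/sqrt(37/36)

Answer: H = 504*sqrt(37)/1369


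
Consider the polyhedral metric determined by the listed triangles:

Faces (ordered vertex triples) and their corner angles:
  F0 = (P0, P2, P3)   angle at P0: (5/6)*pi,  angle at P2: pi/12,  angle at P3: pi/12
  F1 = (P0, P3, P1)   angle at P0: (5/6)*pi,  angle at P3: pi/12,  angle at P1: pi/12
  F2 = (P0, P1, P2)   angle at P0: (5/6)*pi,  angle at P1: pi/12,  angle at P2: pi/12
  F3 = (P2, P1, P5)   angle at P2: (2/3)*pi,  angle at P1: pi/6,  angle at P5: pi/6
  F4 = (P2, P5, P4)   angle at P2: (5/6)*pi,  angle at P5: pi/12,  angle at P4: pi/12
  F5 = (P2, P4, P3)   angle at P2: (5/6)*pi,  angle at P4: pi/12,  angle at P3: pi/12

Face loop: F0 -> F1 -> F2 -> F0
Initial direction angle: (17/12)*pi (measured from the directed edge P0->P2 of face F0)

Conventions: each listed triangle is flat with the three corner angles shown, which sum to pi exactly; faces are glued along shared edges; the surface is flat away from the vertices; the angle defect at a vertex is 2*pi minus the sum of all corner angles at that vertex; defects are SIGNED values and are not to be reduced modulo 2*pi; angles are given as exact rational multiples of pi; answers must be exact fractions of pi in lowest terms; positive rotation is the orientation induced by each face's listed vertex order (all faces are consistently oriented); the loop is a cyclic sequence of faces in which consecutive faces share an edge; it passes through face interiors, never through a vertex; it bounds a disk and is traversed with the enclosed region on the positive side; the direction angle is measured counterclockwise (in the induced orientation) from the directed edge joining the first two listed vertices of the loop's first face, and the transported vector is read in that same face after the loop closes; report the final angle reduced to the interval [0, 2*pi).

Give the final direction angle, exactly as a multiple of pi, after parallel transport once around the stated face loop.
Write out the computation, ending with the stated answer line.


enclosed vertex P0: corner angles sum to (5/2)*pi, defect = 2*pi - (5/2)*pi = -pi/2
transport around the loop rotates by the sum of enclosed defects; add to the initial angle mod 2*pi
final angle = (17/12)*pi - pi/2 = (11/12)*pi (mod 2*pi)

Answer: final direction angle = (11/12)*pi


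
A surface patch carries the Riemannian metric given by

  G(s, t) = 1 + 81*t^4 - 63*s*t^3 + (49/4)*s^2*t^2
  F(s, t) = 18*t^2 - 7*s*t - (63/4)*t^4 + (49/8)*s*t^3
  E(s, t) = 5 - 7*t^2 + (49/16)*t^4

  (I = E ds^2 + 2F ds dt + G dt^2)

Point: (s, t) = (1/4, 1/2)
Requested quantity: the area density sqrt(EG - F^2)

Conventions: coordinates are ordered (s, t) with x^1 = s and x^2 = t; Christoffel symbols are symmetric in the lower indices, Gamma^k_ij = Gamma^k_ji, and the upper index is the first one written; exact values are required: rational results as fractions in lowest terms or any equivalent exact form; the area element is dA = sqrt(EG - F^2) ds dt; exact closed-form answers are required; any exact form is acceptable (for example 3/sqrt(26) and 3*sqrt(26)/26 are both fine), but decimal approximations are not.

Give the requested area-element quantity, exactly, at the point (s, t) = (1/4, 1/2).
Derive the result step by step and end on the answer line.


E = 881/256, F = 725/256, G = 1097/256; EG - F^2 = 861/128

Answer: sqrt(EG - F^2) = sqrt(1722)/16


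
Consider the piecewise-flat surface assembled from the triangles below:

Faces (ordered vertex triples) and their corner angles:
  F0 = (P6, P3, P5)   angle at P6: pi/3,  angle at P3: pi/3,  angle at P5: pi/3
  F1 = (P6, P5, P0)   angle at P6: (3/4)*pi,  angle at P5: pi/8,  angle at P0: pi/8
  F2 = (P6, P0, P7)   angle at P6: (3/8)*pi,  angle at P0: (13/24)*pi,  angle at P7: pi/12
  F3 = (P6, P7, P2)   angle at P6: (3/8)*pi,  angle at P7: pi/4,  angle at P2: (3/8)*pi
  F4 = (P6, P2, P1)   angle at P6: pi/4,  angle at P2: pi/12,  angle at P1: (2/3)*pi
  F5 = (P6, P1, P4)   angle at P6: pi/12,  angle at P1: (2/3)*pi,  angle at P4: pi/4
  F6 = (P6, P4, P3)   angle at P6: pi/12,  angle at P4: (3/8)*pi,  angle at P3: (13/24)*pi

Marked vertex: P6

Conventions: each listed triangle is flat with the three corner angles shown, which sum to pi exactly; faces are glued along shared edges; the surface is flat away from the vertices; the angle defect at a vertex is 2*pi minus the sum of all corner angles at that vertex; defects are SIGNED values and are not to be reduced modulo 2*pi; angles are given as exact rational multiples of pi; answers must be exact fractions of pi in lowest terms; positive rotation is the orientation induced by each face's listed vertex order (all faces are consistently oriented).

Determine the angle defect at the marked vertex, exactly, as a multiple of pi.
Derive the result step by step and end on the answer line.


Sum of corner angles at P6: (9/4)*pi
defect = 2*pi - (9/4)*pi

Answer: defect(P6) = -pi/4


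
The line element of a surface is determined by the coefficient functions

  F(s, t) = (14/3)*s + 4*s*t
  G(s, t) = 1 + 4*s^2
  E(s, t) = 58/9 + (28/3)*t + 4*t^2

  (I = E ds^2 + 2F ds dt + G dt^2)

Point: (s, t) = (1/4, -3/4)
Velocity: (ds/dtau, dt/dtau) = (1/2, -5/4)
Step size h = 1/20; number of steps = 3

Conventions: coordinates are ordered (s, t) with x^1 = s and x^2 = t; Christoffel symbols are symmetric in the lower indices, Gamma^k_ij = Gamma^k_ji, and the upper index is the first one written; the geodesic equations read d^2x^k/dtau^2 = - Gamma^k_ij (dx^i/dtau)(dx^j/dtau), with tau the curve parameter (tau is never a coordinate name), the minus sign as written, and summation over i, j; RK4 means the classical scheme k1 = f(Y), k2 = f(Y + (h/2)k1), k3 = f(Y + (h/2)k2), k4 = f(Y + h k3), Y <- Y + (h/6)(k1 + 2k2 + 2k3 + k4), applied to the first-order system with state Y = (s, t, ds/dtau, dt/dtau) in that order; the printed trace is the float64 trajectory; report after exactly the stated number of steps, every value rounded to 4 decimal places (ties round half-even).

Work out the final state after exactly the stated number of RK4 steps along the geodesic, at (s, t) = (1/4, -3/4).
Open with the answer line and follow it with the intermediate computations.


Answer: s = 0.3367, t = -0.9283, ds/dtau = 0.6492, dt/dtau = -1.1138

f(Y) = (ds/dtau, dt/dtau, -Gamma^s_ij Y'^i Y'^j, -Gamma^t_ij Y'^i Y'^j) with the Gammas evaluated at the stage position; h = 0.050000; intermediate values shown to 6 dp
step 0: s = 0.2500, t = -0.7500, ds/dtau = 0.5000, dt/dtau = -1.2500
step 1:
  k1: at (s, t) = (0.250000, -0.750000), (ds/dtau, dt/dtau) = (0.500000, -1.250000); Gamma_sss = 0.000000, Gamma_sst = 0.857143, Gamma_stt = 0.000000, Gamma_tss = 0.000000, Gamma_tst = 0.514286, Gamma_ttt = 0.000000; k1 = (0.500000, -1.250000, 1.071429, 0.642857)
  k2: at (s, t) = (0.262500, -0.781250), (ds/dtau, dt/dtau) = (0.526786, -1.233929); Gamma_sss = 0.000000, Gamma_sst = 0.824505, Gamma_stt = 0.000000, Gamma_tss = 0.000000, Gamma_tst = 0.561555, Gamma_ttt = 0.000000; k2 = (0.526786, -1.233929, 1.071883, 0.730039)
  k3: at (s, t) = (0.263170, -0.780848), (ds/dtau, dt/dtau) = (0.526797, -1.231749); Gamma_sss = 0.000000, Gamma_sst = 0.824197, Gamma_stt = 0.000000, Gamma_tss = 0.000000, Gamma_tst = 0.562191, Gamma_ttt = 0.000000; k3 = (0.526797, -1.231749, 1.069613, 0.729591)
  k4: at (s, t) = (0.276340, -0.811587), (ds/dtau, dt/dtau) = (0.553481, -1.213520); Gamma_sss = 0.000000, Gamma_sst = 0.784801, Gamma_stt = 0.000000, Gamma_tss = 0.000000, Gamma_tst = 0.610770, Gamma_ttt = 0.000000; k4 = (0.553481, -1.213520, 1.054239, 0.820460)
  Y <- Y + (h/6)(k1 + 2k2 + 2k3 + k4): s = 0.2763, t = -0.8116, ds/dtau = 0.5534, dt/dtau = -1.2135
step 2:
  k1: at (s, t) = (0.276339, -0.811624), (ds/dtau, dt/dtau) = (0.553405, -1.213479); Gamma_sss = 0.000000, Gamma_sst = 0.784766, Gamma_stt = 0.000000, Gamma_tss = 0.000000, Gamma_tst = 0.610803, Gamma_ttt = 0.000000; k1 = (0.553405, -1.213479, 1.054013, 0.820365)
  k2: at (s, t) = (0.290174, -0.841961), (ds/dtau, dt/dtau) = (0.579756, -1.192969); Gamma_sss = 0.000000, Gamma_sst = 0.738581, Gamma_stt = 0.000000, Gamma_tss = 0.000000, Gamma_tst = 0.660034, Gamma_ttt = 0.000000; k2 = (0.579756, -1.192969, 1.021651, 0.913000)
  k3: at (s, t) = (0.290833, -0.841448), (ds/dtau, dt/dtau) = (0.578947, -1.190654); Gamma_sss = 0.000000, Gamma_sst = 0.738544, Gamma_stt = 0.000000, Gamma_tss = 0.000000, Gamma_tst = 0.660457, Gamma_ttt = 0.000000; k3 = (0.578947, -1.190654, 1.018194, 0.910539)
  k4: at (s, t) = (0.305286, -0.871157), (ds/dtau, dt/dtau) = (0.604315, -1.167952); Gamma_sss = 0.000000, Gamma_sst = 0.686393, Gamma_stt = 0.000000, Gamma_tss = 0.000000, Gamma_tst = 0.709101, Gamma_ttt = 0.000000; k4 = (0.604315, -1.167952, 0.968928, 1.000982)
  Y <- Y + (h/6)(k1 + 2k2 + 2k3 + k4): s = 0.3053, t = -0.8712, ds/dtau = 0.6043, dt/dtau = -1.1679
step 3:
  k1: at (s, t) = (0.305298, -0.871196), (ds/dtau, dt/dtau) = (0.604261, -1.167908); Gamma_sss = 0.000000, Gamma_sst = 0.686327, Gamma_stt = 0.000000, Gamma_tss = 0.000000, Gamma_tst = 0.709155, Gamma_ttt = 0.000000; k1 = (0.604261, -1.167908, 0.968711, 1.000931)
  k2: at (s, t) = (0.320405, -0.900394), (ds/dtau, dt/dtau) = (0.628479, -1.142885); Gamma_sss = 0.000000, Gamma_sst = 0.628654, Gamma_stt = 0.000000, Gamma_tss = 0.000000, Gamma_tst = 0.756456, Gamma_ttt = 0.000000; k2 = (0.628479, -1.142885, 0.903097, 1.086692)
  k3: at (s, t) = (0.321010, -0.899768), (ds/dtau, dt/dtau) = (0.626838, -1.140741); Gamma_sss = 0.000000, Gamma_sst = 0.629058, Gamma_stt = 0.000000, Gamma_tss = 0.000000, Gamma_tst = 0.756596, Gamma_ttt = 0.000000; k3 = (0.626838, -1.140741, 0.899629, 1.082023)
  k4: at (s, t) = (0.336640, -0.928233), (ds/dtau, dt/dtau) = (0.649242, -1.113807); Gamma_sss = 0.000000, Gamma_sst = 0.567459, Gamma_stt = 0.000000, Gamma_tss = 0.000000, Gamma_tst = 0.801186, Gamma_ttt = 0.000000; k4 = (0.649242, -1.113807, 0.820695, 1.158725)
  Y <- Y + (h/6)(k1 + 2k2 + 2k3 + k4): s = 0.3367, t = -0.9283, ds/dtau = 0.6492, dt/dtau = -1.1138


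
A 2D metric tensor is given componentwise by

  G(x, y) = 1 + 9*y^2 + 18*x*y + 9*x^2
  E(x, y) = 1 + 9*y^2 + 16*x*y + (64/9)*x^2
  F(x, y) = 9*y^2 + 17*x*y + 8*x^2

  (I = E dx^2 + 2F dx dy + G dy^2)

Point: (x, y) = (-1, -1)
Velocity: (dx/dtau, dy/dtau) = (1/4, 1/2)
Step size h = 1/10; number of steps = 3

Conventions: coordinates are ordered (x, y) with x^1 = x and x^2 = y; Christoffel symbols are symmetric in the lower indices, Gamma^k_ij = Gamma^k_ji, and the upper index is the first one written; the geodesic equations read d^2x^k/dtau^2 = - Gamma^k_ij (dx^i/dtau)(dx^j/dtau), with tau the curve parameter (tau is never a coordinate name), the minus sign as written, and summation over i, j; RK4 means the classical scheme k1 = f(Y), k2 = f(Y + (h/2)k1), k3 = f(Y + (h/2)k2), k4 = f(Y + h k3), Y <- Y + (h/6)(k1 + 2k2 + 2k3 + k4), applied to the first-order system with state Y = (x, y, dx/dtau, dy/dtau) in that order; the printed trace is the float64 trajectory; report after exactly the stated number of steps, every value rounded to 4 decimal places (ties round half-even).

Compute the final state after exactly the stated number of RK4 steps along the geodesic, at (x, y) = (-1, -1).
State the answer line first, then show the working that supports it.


Answer: x = -0.9181, y = -0.8426, dx/dtau = 0.2994, dy/dtau = 0.5524

f(Y) = (dx/dtau, dy/dtau, -Gamma^x_ij Y'^i Y'^j, -Gamma^y_ij Y'^i Y'^j) with the Gammas evaluated at the stage position; h = 0.100000; intermediate values shown to 6 dp
step 0: x = -1.0000, y = -1.0000, dx/dtau = 0.2500, dy/dtau = 0.5000
step 1:
  k1: at (x, y) = (-1.000000, -1.000000), (dx/dtau, dy/dtau) = (0.250000, 0.500000); Gamma_xxx = -0.218650, Gamma_xxy = -0.245981, Gamma_xyy = -0.245981, Gamma_yxx = -0.231511, Gamma_yxy = -0.260450, Gamma_yyy = -0.260450; k1 = (0.250000, 0.500000, 0.136656, 0.144695)
  k2: at (x, y) = (-0.987500, -0.975000), (dx/dtau, dy/dtau) = (0.256833, 0.507235); Gamma_xxx = -0.222697, Gamma_xxy = -0.250534, Gamma_xyy = -0.250534, Gamma_yxx = -0.235885, Gamma_yxy = -0.265371, Gamma_yyy = -0.265371; k2 = (0.256833, 0.507235, 0.144426, 0.152978)
  k3: at (x, y) = (-0.987158, -0.974638), (dx/dtau, dy/dtau) = (0.257221, 0.507649); Gamma_xxx = -0.222775, Gamma_xxy = -0.250622, Gamma_xyy = -0.250622, Gamma_yxx = -0.235968, Gamma_yxy = -0.265464, Gamma_yyy = -0.265464; k3 = (0.257221, 0.507649, 0.144778, 0.153352)
  k4: at (x, y) = (-0.974278, -0.949235), (dx/dtau, dy/dtau) = (0.264478, 0.515335); Gamma_xxx = -0.227065, Gamma_xxy = -0.255448, Gamma_xyy = -0.255448, Gamma_yxx = -0.240606, Gamma_yxy = -0.270682, Gamma_yyy = -0.270682; k4 = (0.264478, 0.515335, 0.153355, 0.162500)
  Y <- Y + (h/6)(k1 + 2k2 + 2k3 + k4): x = -0.9743, y = -0.9492, dx/dtau = 0.2645, dy/dtau = 0.5153
step 2:
  k1: at (x, y) = (-0.974290, -0.949248), (dx/dtau, dy/dtau) = (0.264474, 0.515331); Gamma_xxx = -0.227062, Gamma_xxy = -0.255445, Gamma_xyy = -0.255445, Gamma_yxx = -0.240603, Gamma_yxy = -0.270678, Gamma_yyy = -0.270678; k1 = (0.264474, 0.515331, 0.153349, 0.162494)
  k2: at (x, y) = (-0.961067, -0.923482), (dx/dtau, dy/dtau) = (0.272141, 0.523456); Gamma_xxx = -0.231601, Gamma_xxy = -0.260552, Gamma_xyy = -0.260552, Gamma_yxx = -0.245513, Gamma_yxy = -0.276202, Gamma_yyy = -0.276202; k2 = (0.272141, 0.523456, 0.162778, 0.172556)
  k3: at (x, y) = (-0.960683, -0.923076), (dx/dtau, dy/dtau) = (0.272613, 0.523959); Gamma_xxx = -0.231695, Gamma_xxy = -0.260657, Gamma_xyy = -0.260657, Gamma_yxx = -0.245613, Gamma_yxy = -0.276315, Gamma_yyy = -0.276315; k3 = (0.272613, 0.523959, 0.163241, 0.173047)
  k4: at (x, y) = (-0.947029, -0.896852), (dx/dtau, dy/dtau) = (0.280798, 0.532636); Gamma_xxx = -0.236530, Gamma_xxy = -0.266096, Gamma_xyy = -0.266096, Gamma_yxx = -0.250845, Gamma_yxy = -0.282201, Gamma_yyy = -0.282201; k4 = (0.280798, 0.532636, 0.173738, 0.184253)
  Y <- Y + (h/6)(k1 + 2k2 + 2k3 + k4): x = -0.9470, y = -0.8969, dx/dtau = 0.2808, dy/dtau = 0.5326
step 3:
  k1: at (x, y) = (-0.947044, -0.896868), (dx/dtau, dy/dtau) = (0.280792, 0.532630); Gamma_xxx = -0.236526, Gamma_xxy = -0.266092, Gamma_xyy = -0.266092, Gamma_yxx = -0.250841, Gamma_yxy = -0.282196, Gamma_yyy = -0.282196; k1 = (0.280792, 0.532630, 0.173730, 0.184245)
  k2: at (x, y) = (-0.933004, -0.870237), (dx/dtau, dy/dtau) = (0.289479, 0.541842); Gamma_xxx = -0.241665, Gamma_xxy = -0.271873, Gamma_xyy = -0.271873, Gamma_yxx = -0.256406, Gamma_yxy = -0.288457, Gamma_yyy = -0.288457; k2 = (0.289479, 0.541842, 0.185359, 0.196665)
  k3: at (x, y) = (-0.932570, -0.869776), (dx/dtau, dy/dtau) = (0.290060, 0.542463); Gamma_xxx = -0.241781, Gamma_xxy = -0.272004, Gamma_xyy = -0.272004, Gamma_yxx = -0.256529, Gamma_yxy = -0.288595, Gamma_yyy = -0.288595; k3 = (0.290060, 0.542463, 0.185982, 0.197326)
  k4: at (x, y) = (-0.918038, -0.842622), (dx/dtau, dy/dtau) = (0.299391, 0.552363); Gamma_xxx = -0.247286, Gamma_xxy = -0.278196, Gamma_xyy = -0.278196, Gamma_yxx = -0.262493, Gamma_yxy = -0.295305, Gamma_yyy = -0.295305; k4 = (0.299391, 0.552363, 0.199056, 0.211298)
  Y <- Y + (h/6)(k1 + 2k2 + 2k3 + k4): x = -0.9181, y = -0.8426, dx/dtau = 0.2994, dy/dtau = 0.5524


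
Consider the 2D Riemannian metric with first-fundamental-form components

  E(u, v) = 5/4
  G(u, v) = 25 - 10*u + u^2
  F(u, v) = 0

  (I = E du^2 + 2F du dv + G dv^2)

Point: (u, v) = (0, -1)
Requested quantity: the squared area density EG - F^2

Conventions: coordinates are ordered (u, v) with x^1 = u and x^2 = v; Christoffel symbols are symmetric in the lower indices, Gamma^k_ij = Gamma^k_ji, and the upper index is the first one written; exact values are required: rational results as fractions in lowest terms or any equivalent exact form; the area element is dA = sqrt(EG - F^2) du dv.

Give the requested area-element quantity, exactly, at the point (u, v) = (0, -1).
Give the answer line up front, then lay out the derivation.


Answer: EG - F^2 = 125/4

E = 5/4, F = 0, G = 25; EG - F^2 = 125/4


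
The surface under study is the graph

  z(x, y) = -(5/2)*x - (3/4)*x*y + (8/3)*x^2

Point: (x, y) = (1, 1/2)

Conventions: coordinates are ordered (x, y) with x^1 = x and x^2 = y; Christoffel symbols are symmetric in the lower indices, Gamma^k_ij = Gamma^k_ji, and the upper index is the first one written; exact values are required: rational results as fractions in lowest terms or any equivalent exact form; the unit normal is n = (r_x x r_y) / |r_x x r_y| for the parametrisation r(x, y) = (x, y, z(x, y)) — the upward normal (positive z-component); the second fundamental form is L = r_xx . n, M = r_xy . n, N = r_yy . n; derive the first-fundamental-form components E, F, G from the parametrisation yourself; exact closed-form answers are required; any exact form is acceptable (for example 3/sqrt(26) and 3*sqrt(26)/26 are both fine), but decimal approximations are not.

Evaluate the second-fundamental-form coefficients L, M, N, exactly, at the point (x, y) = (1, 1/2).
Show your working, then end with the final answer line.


z_x = 59/24, z_y = -3/4, z_xx = 16/3, z_xy = -3/4, z_yy = 0
E = 4057/576, F = -59/32, G = 25/16; answer radicand W^2 = 4381/576
unnormalised second-form numerators: l = 16/3, m = -3/4, n = 0; L = l/sqrt(4381/576), and similarly M = m/sqrt(W^2), N = n/sqrt(W^2)

Answer: L = 128*sqrt(4381)/4381, M = -18*sqrt(4381)/4381, N = 0


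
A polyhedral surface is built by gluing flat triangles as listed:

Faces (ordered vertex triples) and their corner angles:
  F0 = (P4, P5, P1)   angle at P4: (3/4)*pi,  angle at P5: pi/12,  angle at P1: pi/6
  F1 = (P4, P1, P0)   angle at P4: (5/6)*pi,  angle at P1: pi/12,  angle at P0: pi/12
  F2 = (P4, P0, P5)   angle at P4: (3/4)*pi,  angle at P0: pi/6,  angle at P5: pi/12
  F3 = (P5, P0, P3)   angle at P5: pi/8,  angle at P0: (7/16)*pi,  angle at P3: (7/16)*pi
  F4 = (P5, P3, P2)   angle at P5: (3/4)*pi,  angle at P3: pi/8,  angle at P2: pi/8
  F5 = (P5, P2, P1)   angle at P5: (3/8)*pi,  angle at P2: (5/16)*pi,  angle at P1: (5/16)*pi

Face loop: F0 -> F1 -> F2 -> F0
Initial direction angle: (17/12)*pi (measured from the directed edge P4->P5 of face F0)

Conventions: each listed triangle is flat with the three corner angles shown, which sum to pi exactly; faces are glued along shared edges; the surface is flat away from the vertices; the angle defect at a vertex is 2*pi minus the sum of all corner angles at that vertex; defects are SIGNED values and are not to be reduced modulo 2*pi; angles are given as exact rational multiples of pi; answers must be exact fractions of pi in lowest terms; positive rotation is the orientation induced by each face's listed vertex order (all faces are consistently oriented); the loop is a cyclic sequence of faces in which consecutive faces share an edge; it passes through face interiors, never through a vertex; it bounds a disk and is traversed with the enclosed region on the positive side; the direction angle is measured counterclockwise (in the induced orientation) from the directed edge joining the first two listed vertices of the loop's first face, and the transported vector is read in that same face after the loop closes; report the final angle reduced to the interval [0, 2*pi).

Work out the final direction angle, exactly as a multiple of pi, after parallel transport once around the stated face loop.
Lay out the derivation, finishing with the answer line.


enclosed vertex P4: corner angles sum to (7/3)*pi, defect = 2*pi - (7/3)*pi = -pi/3
by Gauss-Bonnet the loop rotates the vector by the enclosed defect sum (positive orientation, mod 2*pi)
final angle = (17/12)*pi - pi/3 = (13/12)*pi (mod 2*pi)

Answer: final direction angle = (13/12)*pi


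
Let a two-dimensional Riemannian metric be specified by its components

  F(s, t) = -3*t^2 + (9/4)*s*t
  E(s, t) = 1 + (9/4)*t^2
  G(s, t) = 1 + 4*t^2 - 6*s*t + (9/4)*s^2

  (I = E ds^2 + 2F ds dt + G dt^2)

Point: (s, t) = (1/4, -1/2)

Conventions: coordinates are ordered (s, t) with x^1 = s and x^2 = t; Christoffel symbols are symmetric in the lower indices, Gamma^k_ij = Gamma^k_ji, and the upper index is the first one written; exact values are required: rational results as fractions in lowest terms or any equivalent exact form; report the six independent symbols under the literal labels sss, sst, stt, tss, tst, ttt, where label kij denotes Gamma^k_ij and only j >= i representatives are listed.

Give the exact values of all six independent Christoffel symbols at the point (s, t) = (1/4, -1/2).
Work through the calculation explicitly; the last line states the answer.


E = 25/16, F = -33/32, G = 185/64 at the point
E_s = 0, E_t = -9/4, F_s = -9/8, F_t = 57/16, G_s = 33/8, G_t = -11/2
EG - F^2 = 221/64;  g^inv = (64/221) * [[185/64, 33/32], [33/32, 25/16]]
first-kind symbols [ij,l] = (1/2)(d_i g_jl + d_j g_il - d_l g_ij): [ss,s] = E_s/2 = 0, [ss,t] = F_s - E_t/2 = 0, [st,s] = E_t/2 = -9/8, [st,t] = G_s/2 = 33/16, [tt,s] = F_t - G_s/2 = 3/2, [tt,t] = G_t/2 = -11/4
Gamma^s_ij = (G*[ij,s] - F*[ij,t])/(EG - F^2), Gamma^t_ij = (E*[ij,t] - F*[ij,s])/(EG - F^2)

Answer: Gamma_sss = 0, Gamma_sst = -72/221, Gamma_stt = 96/221, Gamma_tss = 0, Gamma_tst = 132/221, Gamma_ttt = -176/221


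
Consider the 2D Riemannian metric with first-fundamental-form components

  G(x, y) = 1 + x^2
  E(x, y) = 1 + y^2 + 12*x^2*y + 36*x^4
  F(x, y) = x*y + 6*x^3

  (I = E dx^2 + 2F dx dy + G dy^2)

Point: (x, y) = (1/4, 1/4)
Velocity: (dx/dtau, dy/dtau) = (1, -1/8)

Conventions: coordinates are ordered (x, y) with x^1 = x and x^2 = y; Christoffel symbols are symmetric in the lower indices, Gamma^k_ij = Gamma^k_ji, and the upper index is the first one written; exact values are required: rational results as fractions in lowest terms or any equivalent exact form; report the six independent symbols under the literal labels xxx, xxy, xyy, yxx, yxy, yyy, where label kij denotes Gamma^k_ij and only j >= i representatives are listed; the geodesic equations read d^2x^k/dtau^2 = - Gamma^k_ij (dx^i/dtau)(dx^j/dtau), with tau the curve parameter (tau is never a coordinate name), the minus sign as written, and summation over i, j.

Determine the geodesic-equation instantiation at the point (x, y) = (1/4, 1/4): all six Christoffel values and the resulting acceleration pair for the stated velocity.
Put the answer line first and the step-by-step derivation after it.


Answer: Gamma_xxx = 40/31, Gamma_xxy = 40/93, Gamma_xyy = 0, Gamma_yxx = 16/31, Gamma_yxy = 16/93, Gamma_yyy = 0; accelerations (d^2x/dtau^2, d^2y/dtau^2) = (-110/93, -44/93)

E = 89/64, F = 5/32, G = 17/16 at the point
E_x = 15/4, E_y = 5/4, F_x = 11/8, F_y = 1/4, G_x = 1/2, G_y = 0
EG - F^2 = 93/64;  g^inv = (64/93) * [[17/16, -5/32], [-5/32, 89/64]]
first-kind symbols [ij,l] = (1/2)(d_i g_jl + d_j g_il - d_l g_ij): [xx,x] = E_x/2 = 15/8, [xx,y] = F_x - E_y/2 = 3/4, [xy,x] = E_y/2 = 5/8, [xy,y] = G_x/2 = 1/4, [yy,x] = F_y - G_x/2 = 0, [yy,y] = G_y/2 = 0
Gamma^x_ij = (G*[ij,x] - F*[ij,y])/(EG - F^2), Gamma^y_ij = (E*[ij,y] - F*[ij,x])/(EG - F^2)
Gamma_xxx = 40/31, Gamma_xxy = 40/93, Gamma_xyy = 0, Gamma_yxx = 16/31, Gamma_yxy = 16/93, Gamma_yyy = 0
d^2x/dtau^2 = -(Gamma_xxx*(1)^2 + 2*Gamma_xxy*(1)*(-1/8) + Gamma_xyy*(-1/8)^2) = -110/93
d^2y/dtau^2 = -(Gamma_yxx*(1)^2 + 2*Gamma_yxy*(1)*(-1/8) + Gamma_yyy*(-1/8)^2) = -44/93


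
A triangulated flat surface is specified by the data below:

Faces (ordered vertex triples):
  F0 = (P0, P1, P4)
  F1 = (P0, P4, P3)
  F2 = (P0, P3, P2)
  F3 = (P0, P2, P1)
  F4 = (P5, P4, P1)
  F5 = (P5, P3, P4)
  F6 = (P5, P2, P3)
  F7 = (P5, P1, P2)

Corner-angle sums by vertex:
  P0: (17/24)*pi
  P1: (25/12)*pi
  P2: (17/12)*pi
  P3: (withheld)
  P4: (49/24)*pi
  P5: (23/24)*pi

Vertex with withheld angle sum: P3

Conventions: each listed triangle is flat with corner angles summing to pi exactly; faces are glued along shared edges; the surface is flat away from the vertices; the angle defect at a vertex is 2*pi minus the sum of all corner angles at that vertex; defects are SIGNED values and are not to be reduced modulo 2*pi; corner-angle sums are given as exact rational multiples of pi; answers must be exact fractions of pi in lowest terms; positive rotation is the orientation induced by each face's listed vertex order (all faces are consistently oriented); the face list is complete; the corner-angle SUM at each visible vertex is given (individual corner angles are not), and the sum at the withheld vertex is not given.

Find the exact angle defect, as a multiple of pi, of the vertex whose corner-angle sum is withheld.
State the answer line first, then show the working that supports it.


Answer: defect(P3) = (29/24)*pi

V = 6, E = 12, F = 8; chi = V - E + F = 2
Gauss-Bonnet: total defect = 2*pi*chi = 4*pi; visible defects sum to (67/24)*pi


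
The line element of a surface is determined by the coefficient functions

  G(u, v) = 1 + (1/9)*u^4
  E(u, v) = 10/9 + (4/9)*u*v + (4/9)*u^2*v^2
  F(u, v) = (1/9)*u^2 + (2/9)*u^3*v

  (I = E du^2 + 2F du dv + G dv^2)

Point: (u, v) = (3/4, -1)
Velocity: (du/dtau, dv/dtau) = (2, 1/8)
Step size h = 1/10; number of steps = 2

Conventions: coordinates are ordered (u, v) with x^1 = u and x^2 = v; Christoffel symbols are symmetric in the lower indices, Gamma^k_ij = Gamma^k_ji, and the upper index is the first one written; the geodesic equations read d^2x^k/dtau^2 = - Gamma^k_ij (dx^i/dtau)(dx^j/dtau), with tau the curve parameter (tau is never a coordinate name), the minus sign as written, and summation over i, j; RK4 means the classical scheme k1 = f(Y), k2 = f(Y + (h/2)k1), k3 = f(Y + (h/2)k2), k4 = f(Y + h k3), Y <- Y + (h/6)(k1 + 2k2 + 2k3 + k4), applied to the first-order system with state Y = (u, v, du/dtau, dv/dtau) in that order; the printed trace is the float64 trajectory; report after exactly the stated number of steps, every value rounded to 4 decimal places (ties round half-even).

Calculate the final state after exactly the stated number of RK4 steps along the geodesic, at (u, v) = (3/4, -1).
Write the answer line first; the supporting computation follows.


Answer: u = 1.1406, v = -0.9651, du/dtau = 1.9026, dv/dtau = 0.2278

f(Y) = (du/dtau, dv/dtau, -Gamma^u_ij Y'^i Y'^j, -Gamma^v_ij Y'^i Y'^j) with the Gammas evaluated at the stage position; h = 0.100000; intermediate values shown to 6 dp
step 0: u = 0.7500, v = -1.0000, du/dtau = 2.0000, dv/dtau = 0.1250
step 1:
  k1: at (u, v) = (0.750000, -1.000000), (du/dtau, dv/dtau) = (2.000000, 0.125000); Gamma_uuu = 0.104532, Gamma_uuv = -0.078399, Gamma_uvv = 0.000000, Gamma_vuu = -0.117599, Gamma_vuv = 0.088199, Gamma_vvv = 0.000000; k1 = (2.000000, 0.125000, -0.378930, 0.426296)
  k2: at (u, v) = (0.850000, -0.993750), (du/dtau, dv/dtau) = (1.981053, 0.146315); Gamma_uuu = 0.137051, Gamma_uuv = -0.117226, Gamma_uvv = 0.000000, Gamma_vuu = -0.143636, Gamma_vuv = 0.122859, Gamma_vvv = 0.000000; k2 = (1.981053, 0.146315, -0.469909, 0.492489)
  k3: at (u, v) = (0.849053, -0.992684), (du/dtau, dv/dtau) = (1.976505, 0.149624); Gamma_uuu = 0.136272, Gamma_uuv = -0.116554, Gamma_uvv = 0.000000, Gamma_vuu = -0.143269, Gamma_vuv = 0.122539, Gamma_vvv = 0.000000; k3 = (1.976505, 0.149624, -0.463417, 0.487212)
  k4: at (u, v) = (0.947650, -0.985038), (du/dtau, dv/dtau) = (1.953658, 0.173721); Gamma_uuu = 0.161767, Gamma_uuv = -0.155627, Gamma_uvv = 0.000000, Gamma_vuu = -0.167569, Gamma_vuv = 0.161209, Gamma_vvv = 0.000000; k4 = (1.953658, 0.173721, -0.511791, 0.530149)
  Y <- Y + (h/6)(k1 + 2k2 + 2k3 + k4): u = 0.9478, v = -0.9852, du/dtau = 1.9540, dv/dtau = 0.1736
step 2:
  k1: at (u, v) = (0.947813, -0.985157), (du/dtau, dv/dtau) = (1.954044, 0.173597); Gamma_uuu = 0.161865, Gamma_uuv = -0.155729, Gamma_uvv = 0.000000, Gamma_vuu = -0.167623, Gamma_vuv = 0.161269, Gamma_vvv = 0.000000; k1 = (1.954044, 0.173597, -0.512395, 0.530623)
  k2: at (u, v) = (1.045515, -0.976477), (du/dtau, dv/dtau) = (1.928424, 0.200129); Gamma_uuu = 0.180374, Gamma_uuv = -0.193126, Gamma_uvv = 0.000000, Gamma_vuu = -0.189248, Gamma_vuv = 0.202628, Gamma_vvv = 0.000000; k2 = (1.928424, 0.200129, -0.521709, 0.547378)
  k3: at (u, v) = (1.044234, -0.975150), (du/dtau, dv/dtau) = (1.927958, 0.200966); Gamma_uuu = 0.179484, Gamma_uuv = -0.192200, Gamma_uvv = 0.000000, Gamma_vuu = -0.188809, Gamma_vuv = 0.202186, Gamma_vvv = 0.000000; k3 = (1.927958, 0.200966, -0.518210, 0.545134)
  k4: at (u, v) = (1.140609, -0.965060), (du/dtau, dv/dtau) = (1.902223, 0.228111); Gamma_uuu = 0.191086, Gamma_uuv = -0.225846, Gamma_uvv = 0.000000, Gamma_vuu = -0.206907, Gamma_vuv = 0.244544, Gamma_vvv = 0.000000; k4 = (1.902223, 0.228111, -0.495440, 0.536459)
  Y <- Y + (h/6)(k1 + 2k2 + 2k3 + k4): u = 1.1406, v = -0.9651, du/dtau = 1.9026, dv/dtau = 0.2278
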